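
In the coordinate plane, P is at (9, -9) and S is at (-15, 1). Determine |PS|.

The horizontal distance is |-15 - 9| = 24 and the vertical distance is |1 - -9| = 10.
By the Pythagorean theorem, d = sqrt(24^2 + 10^2) = sqrt(676) = 26.

26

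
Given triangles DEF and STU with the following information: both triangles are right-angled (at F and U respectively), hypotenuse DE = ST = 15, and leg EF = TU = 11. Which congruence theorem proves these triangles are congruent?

The given information provides:
both triangles are right-angled (at F and U respectively), hypotenuse DE = ST = 15, and leg EF = TU = 11
This matches the HL congruence theorem.
The hypotenuse and one leg of two right triangles are equal (Hypotenuse-Leg).

HL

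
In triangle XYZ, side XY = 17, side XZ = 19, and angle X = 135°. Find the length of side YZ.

When two sides and the included angle are known, the law of cosines gives the third side.
c^2 = a^2 + b^2 - 2ab cos(C) generalizes the Pythagorean theorem to non-right triangles.
Here: YZ^2 = 289 + 361 - 646*(-sqrt(2)/2) = 323*sqrt(2) + 650
YZ = sqrt(323*sqrt(2) + 650)

sqrt(323*sqrt(2) + 650)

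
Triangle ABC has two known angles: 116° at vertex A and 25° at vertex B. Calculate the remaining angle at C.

By the triangle angle sum property, the three interior angles of any triangle add up to 180°.
We know angle A = 116° and angle B = 25°, so their sum is 141°.
Therefore angle C = 180° - 141° = 39°.

39 degrees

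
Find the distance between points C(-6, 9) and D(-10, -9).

The horizontal distance is |-10 - -6| = 4 and the vertical distance is |-9 - 9| = 18.
By the Pythagorean theorem, d = sqrt(4^2 + 18^2) = sqrt(340) = 2*sqrt(85).

2*sqrt(85)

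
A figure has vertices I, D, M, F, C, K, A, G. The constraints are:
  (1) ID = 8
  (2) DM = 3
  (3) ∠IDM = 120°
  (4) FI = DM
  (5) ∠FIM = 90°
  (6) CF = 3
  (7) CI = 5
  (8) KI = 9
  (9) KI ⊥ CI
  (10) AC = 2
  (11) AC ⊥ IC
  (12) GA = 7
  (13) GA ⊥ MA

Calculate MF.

From the given relations: FI = DM = 3.
Step 1: By the law of cosines on triangle IDM: IM² = 8² + 3² − 2·8·3·cos(120°) = 97, so IM = √97.
Step 2: By the law of cosines on triangle MIF: MF² = √97² + 3² − 2·√97·3·cos(90°) = 106, so MF = √106.

Therefore, the length of MF = √106.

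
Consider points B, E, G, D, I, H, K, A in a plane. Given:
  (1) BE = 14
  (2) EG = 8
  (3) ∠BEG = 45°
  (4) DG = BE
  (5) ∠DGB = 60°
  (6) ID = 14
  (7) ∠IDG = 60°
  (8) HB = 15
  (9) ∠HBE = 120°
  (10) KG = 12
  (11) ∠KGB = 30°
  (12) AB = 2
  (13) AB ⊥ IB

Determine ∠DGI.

From the given relations: DG = BE = 14.
Step 1: By the law of cosines on triangle GDI: GI² = 14² + 14² − 2·14·14·cos(60°) = 196, so GI = 14.
Step 2: By the inverse law of cosines on triangle DGI: cos(∠DGI) = (14² + 14² − 14²) / (2·14·14) = 196/392 = 0.5, so ∠DGI = 60°.

Therefore, the measure of angle ∠DGI = 60°.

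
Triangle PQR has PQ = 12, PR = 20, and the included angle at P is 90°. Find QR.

By the law of cosines: QR^2 = PQ^2 + PR^2 - 2*PQ*PR*cos(P)
QR^2 = 12^2 + 20^2 - 2*12*20*cos(90°)
QR^2 = 144 + 400 - 480*(0)
QR^2 = 544
QR = 4*sqrt(34)

4*sqrt(34)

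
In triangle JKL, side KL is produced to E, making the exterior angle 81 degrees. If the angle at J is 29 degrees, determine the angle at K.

By the exterior angle theorem: exterior angle = sum of remote interior angles.
81 = 29 + angle K
angle K = 81 - 29 = 52 degrees

52 degrees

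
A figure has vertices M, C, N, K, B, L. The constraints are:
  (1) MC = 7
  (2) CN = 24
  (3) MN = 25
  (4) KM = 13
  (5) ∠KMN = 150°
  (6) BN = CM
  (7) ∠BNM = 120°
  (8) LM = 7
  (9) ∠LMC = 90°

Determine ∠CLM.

Step 1: By the law of cosines on triangle LMC: LC² = 7² + 7² − 2·7·7·cos(90°) = 98, so LC = 7·√2.
Step 2: By the inverse law of cosines on triangle CLM: cos(∠CLM) = ((7·√2)² + 7² − 7²) / (2·7·√2·7) = 98/138.59 = 0.7071, so ∠CLM = 45°.

Therefore, the measure of angle ∠CLM = 45°.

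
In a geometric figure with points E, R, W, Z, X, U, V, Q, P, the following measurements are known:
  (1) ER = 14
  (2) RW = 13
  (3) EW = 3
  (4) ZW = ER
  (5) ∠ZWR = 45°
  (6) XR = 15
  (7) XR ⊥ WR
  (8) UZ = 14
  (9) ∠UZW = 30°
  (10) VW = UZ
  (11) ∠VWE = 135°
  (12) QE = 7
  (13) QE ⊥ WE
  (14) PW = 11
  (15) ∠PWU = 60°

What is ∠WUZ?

From the given relations: ZW = ER = 14.
Step 1: By the law of cosines on triangle UZW: UW² = 14² + 14² − 2·14·14·cos(30°) = 52.52, so UW ≈ 7.25.
Step 2: By the inverse law of cosines on triangle WUZ: cos(∠WUZ) = (7.25² + 14² − 14²) / (2·7.25·14) = 52.52/202.91 = 0.2588, so ∠WUZ = 75°.

Therefore, the measure of angle ∠WUZ = 75°.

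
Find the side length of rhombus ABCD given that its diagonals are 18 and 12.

In a rhombus, the diagonals bisect each other perpendicularly, creating four congruent right triangles.
Each triangle has legs 9 (half of 18) and 6 (half of 12).
The hypotenuse of each right triangle is a side of the rhombus:
side = sqrt(9^2 + 6^2) = sqrt(117) = 3*sqrt(13)

3*sqrt(13)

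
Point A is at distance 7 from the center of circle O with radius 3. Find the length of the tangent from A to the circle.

Let T be the point of tangency. Then OT ⊥ AT (radius ⊥ tangent).
In right triangle OTA: OA² = OT² + AT²
7² = 3² + AT²
AT² = 40, AT = 2*sqrt(10)

2*sqrt(10)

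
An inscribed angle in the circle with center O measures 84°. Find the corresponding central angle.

The inscribed angle theorem states that a central angle is always twice any inscribed angle that subtends the same arc.
Since the inscribed angle is 84°, the central angle = 2 × 84° = 168°.

168°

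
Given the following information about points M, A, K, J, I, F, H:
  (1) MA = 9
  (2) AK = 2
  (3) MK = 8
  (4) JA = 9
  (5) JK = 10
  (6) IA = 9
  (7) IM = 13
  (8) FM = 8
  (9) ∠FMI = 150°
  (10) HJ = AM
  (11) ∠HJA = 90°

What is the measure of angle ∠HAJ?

From the given relations: HJ = AM = 9.
Step 1: By the law of cosines on triangle AJH: AH² = 9² + 9² − 2·9·9·cos(90°) = 162, so AH = 9·√2.
Step 2: By the inverse law of cosines on triangle HAJ: cos(∠HAJ) = ((9·√2)² + 9² − 9²) / (2·9·√2·9) = 162/229.1 = 0.7071, so ∠HAJ = 45°.

Therefore, the measure of angle ∠HAJ = 45°.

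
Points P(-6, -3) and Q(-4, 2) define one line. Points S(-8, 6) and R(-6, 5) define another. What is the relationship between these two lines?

Slope of line 1: m1 = (2 - -3)/(-4 - -6) = 5/2 = 5/2
Slope of line 2: m2 = (5 - 6)/(-6 - -8) = -1/2 = -1/2
m1 != m2 (5/2 != -1/2), so not parallel.
m1 * m2 = (5/2) * (-1/2) = -5/4 != -1, so not perpendicular.
The lines are neither parallel nor perpendicular.

Neither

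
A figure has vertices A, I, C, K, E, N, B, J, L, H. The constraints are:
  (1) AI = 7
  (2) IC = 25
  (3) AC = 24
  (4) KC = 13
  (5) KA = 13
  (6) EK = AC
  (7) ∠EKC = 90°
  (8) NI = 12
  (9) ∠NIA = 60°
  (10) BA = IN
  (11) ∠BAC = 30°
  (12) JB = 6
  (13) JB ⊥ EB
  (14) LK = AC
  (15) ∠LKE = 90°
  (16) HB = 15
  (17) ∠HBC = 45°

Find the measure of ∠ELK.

From the given relations: LK = AC = 24; EK = AC = 24.
Step 1: By the law of cosines on triangle LKE: LE² = 24² + 24² − 2·24·24·cos(90°) = 1152, so LE ≈ 33.94.
Step 2: By the inverse law of cosines on triangle ELK: cos(∠ELK) = (33.94² + 24² − 24²) / (2·33.94·24) = 1152/1629.17 = 0.7071, so ∠ELK = 45°.

Therefore, the measure of angle ∠ELK = 45°.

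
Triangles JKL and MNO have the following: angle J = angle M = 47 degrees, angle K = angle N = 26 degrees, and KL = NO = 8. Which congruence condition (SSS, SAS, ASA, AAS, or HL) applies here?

Consider the given information: angle J = angle M = 47 degrees, angle K = angle N = 26 degrees, and KL = NO = 8
This is not SSS or HL: SSS requires all three pairs of sides, but we don't have that. HL only applies to right triangles with matching hypotenuse and leg.
The correct criterion is AAS. Two pairs of corresponding angles and a non-included side are equal (Angle-Angle-Side).

AAS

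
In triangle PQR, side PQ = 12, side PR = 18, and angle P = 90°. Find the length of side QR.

By the law of cosines: QR^2 = PQ^2 + PR^2 - 2*PQ*PR*cos(P)
QR^2 = 12^2 + 18^2 - 2*12*18*cos(90°)
QR^2 = 144 + 324 - 432*(0)
QR^2 = 468
QR = 6*sqrt(13)

6*sqrt(13)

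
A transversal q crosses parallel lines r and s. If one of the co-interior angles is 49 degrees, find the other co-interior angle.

Co-interior angles sum to 180: 180 - 49 = 131 degrees.

131 degrees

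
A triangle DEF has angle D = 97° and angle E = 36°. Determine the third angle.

By the triangle angle sum property, the three interior angles of any triangle add up to 180°.
We know angle D = 97° and angle E = 36°, so their sum is 133°.
Therefore angle F = 180° - 133° = 47°.

47 degrees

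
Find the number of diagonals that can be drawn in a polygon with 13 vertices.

Total line segments between 13 vertices = C(13,2) = 78.
Subtract the 13 sides: 78 - 13 = 65 diagonals.

65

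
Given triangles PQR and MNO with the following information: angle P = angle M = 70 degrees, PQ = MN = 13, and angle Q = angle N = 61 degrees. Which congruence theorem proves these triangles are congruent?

The given information provides:
angle P = angle M = 70 degrees, PQ = MN = 13, and angle Q = angle N = 61 degrees
This matches the ASA congruence theorem.
Two pairs of corresponding angles and the included side are equal (Angle-Side-Angle).

ASA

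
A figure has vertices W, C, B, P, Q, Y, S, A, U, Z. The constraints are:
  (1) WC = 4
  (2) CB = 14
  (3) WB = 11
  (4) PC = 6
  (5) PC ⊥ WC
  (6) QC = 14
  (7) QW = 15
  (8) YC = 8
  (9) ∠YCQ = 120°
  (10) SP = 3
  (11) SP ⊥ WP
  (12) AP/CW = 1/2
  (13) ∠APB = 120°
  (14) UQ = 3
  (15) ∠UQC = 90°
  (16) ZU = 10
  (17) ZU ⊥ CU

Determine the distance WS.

Step 1: By the law of cosines on triangle PCW: PW² = 6² + 4² − 2·6·4·cos(90°) = 52, so PW = 2·√13.
Step 2: By the law of cosines on triangle WPS: WS² = (2·√13)² + 3² − 2·2·√13·3·cos(90°) = 61, so WS = √61.

Therefore, the length of WS = √61.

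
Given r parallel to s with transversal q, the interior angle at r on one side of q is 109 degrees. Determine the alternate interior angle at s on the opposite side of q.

Alternate interior angles formed by parallel lines and a transversal are equal.
The given angle is 109 degrees.
The alternate interior angle = 109 degrees.

109 degrees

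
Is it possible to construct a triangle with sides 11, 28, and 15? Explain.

Check the triangle inequality: 11 + 15 = 26 ≤ 28.
Since the sum of two sides does not exceed the third, no triangle can be formed.

No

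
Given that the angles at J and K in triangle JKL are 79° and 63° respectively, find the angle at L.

angle L = 180 - 79 - 63 = 38 degrees.

38 degrees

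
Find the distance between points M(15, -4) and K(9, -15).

d = sqrt((9 - 15)^2 + (-15 - -4)^2)
d = sqrt(-6^2 + -11^2)
d = sqrt(36 + 121)
d = sqrt(157)

sqrt(157)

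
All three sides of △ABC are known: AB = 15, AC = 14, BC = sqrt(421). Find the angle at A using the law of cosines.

When all three sides of a triangle are known, the law of cosines can be rearranged to find any angle.
cos(C) = (a² + b² - c²) / (2ab) gives cos(A) = 0.
Taking the inverse cosine: A = 90°.

90°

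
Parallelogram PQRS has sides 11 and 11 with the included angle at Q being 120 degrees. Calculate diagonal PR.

Law of cosines: d^2 = 11^2 + 11^2 - 2(11)(11)cos(120°) = 363, so d = 11*sqrt(3).

11*sqrt(3)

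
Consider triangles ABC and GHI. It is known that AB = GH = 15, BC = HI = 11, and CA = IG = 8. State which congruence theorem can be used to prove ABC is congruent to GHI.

The given information matches SSS: All three pairs of corresponding sides are equal (Side-Side-Side).

SSS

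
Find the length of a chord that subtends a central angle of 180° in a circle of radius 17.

Drop a perpendicular from the center to the chord, bisecting both the chord and the central angle.
Each half-chord = r sin(θ/2) = 17 sin(90°).
The full chord = 2 × 17 × sin(90°) = 34.

34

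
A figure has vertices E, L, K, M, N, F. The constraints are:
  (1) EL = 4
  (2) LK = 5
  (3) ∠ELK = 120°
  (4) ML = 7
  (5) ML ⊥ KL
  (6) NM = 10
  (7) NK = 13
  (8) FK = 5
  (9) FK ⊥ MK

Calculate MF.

Step 1: By the law of cosines on triangle KLM: KM² = 5² + 7² − 2·5·7·cos(90°) = 74, so KM = √74.
Step 2: By the law of cosines on triangle MKF: MF² = √74² + 5² − 2·√74·5·cos(90°) = 99, so MF = 3·√11.

Therefore, the length of MF = 3·√11.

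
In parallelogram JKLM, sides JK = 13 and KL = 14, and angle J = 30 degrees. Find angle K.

Opposite sides of a parallelogram are parallel, so consecutive angles form co-interior angles on a transversal.
Co-interior angles sum to 180°, giving angle K = 180 - 30 = 150 degrees.

150 degrees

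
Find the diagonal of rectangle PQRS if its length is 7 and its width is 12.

Using the Pythagorean theorem:
d² = 7² + 12² = 49 + 144 = 193
d = sqrt(193)

sqrt(193)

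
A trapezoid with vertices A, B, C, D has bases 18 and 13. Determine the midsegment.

The midsegment (median) of a trapezoid connects the midpoints of the non-parallel sides.
Its length is the average of the two bases: (18 + 13) / 2 = 31/2.

31/2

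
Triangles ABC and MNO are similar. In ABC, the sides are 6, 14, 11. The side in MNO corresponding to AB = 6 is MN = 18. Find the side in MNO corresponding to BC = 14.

k = 18/6 = 3. NO = 3 * 14 = 42.

42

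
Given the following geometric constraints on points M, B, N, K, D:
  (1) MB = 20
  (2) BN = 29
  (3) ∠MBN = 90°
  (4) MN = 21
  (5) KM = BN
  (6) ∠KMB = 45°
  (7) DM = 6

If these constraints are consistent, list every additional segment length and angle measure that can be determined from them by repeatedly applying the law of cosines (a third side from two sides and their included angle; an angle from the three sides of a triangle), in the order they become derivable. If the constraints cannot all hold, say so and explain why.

These constraints are not satisfiable: (1), (2) and (4) fix all three sides of triangle MBN, so by the law of cosines cos(∠MBN) = (20² + 29² − 21²) / (2·20·29) = 0.6897, i.e. ∠MBN ≈ 46.4°, which contradicts (3) ∠MBN = 90°. No planar figure meets all of them, so nothing further can be derived.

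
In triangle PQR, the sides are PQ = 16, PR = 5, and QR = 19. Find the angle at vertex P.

cos(P) = (16² + 5² - (19)²) / (2 × 16 × 5) = -1/2, so P = arccos(-1/2) = 120°.

120°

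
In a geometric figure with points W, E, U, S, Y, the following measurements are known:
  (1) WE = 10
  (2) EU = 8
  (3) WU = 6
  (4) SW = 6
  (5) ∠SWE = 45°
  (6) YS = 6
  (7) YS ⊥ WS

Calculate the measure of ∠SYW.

Step 1: By the law of cosines on triangle YSW: YW² = 6² + 6² − 2·6·6·cos(90°) = 72, so YW = 6·√2.
Step 2: By the inverse law of cosines on triangle SYW: cos(∠SYW) = (6² + (6·√2)² − 6²) / (2·6·6·√2) = 72/101.82 = 0.7071, so ∠SYW = 45°.

Therefore, the measure of angle ∠SYW = 45°.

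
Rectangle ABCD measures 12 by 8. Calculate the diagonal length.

Using the Pythagorean theorem:
d² = 12² + 8² = 144 + 64 = 208
d = sqrt(208) = 4*sqrt(13)

4*sqrt(13)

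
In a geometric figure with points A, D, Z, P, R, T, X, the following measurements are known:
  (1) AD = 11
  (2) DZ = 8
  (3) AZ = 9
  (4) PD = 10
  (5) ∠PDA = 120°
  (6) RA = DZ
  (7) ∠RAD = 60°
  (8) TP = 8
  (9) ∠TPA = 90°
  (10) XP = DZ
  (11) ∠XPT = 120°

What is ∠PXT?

From the given relations: XP = DZ = 8.
Step 1: By the law of cosines on triangle XPT: XT² = 8² + 8² − 2·8·8·cos(120°) = 192, so XT = 8·√3.
Step 2: By the inverse law of cosines on triangle PXT: cos(∠PXT) = (8² + (8·√3)² − 8²) / (2·8·8·√3) = 192/221.7 = 0.866, so ∠PXT = 30°.

Therefore, the measure of angle ∠PXT = 30°.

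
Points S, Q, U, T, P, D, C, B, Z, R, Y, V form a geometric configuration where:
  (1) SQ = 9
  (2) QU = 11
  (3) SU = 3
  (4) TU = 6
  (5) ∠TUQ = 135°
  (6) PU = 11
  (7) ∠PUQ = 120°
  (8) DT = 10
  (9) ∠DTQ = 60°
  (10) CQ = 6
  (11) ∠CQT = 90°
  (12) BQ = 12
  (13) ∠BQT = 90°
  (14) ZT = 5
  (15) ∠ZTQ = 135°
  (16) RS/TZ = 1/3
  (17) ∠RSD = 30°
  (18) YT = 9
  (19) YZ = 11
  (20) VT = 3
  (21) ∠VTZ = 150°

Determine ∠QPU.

Step 1: By the law of cosines on triangle PUQ: PQ² = 11² + 11² − 2·11·11·cos(120°) = 363, so PQ = 11·√3.
Step 2: By the inverse law of cosines on triangle QPU: cos(∠QPU) = ((11·√3)² + 11² − 11²) / (2·11·√3·11) = 363/419.16 = 0.866, so ∠QPU = 30°.

Therefore, the measure of angle ∠QPU = 30°.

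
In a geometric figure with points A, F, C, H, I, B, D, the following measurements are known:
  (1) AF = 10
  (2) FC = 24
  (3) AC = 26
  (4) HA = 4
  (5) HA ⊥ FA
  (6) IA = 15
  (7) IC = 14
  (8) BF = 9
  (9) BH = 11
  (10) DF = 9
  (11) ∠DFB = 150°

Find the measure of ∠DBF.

Step 1: By the law of cosines on triangle BFD: BD² = 9² + 9² − 2·9·9·cos(150°) = 302.3, so BD ≈ 17.39.
Step 2: By the inverse law of cosines on triangle DBF: cos(∠DBF) = (17.39² + 9² − 9²) / (2·17.39·9) = 302.3/312.96 = 0.9659, so ∠DBF = 15°.

Therefore, the measure of angle ∠DBF = 15°.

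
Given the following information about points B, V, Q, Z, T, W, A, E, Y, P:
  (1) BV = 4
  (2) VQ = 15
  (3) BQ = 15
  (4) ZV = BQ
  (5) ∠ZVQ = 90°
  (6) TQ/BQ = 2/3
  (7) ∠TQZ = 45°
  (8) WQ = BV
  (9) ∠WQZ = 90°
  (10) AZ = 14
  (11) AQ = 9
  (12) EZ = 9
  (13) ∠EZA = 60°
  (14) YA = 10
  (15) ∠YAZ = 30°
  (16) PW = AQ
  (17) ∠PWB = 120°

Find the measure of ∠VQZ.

From the given relations: ZV = BQ = 15.
Step 1: By the law of cosines on triangle QVZ: QZ² = 15² + 15² − 2·15·15·cos(90°) = 450, so QZ = 15·√2.
Step 2: By the inverse law of cosines on triangle VQZ: cos(∠VQZ) = (15² + (15·√2)² − 15²) / (2·15·15·√2) = 450/636.4 = 0.7071, so ∠VQZ = 45°.

Therefore, the measure of angle ∠VQZ = 45°.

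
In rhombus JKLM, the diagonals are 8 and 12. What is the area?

The diagonals of a rhombus divide it into four right triangles.
Each triangle has legs 8/ 2 = 4 and 12/2 = 6, so each has area (1/2)*4*6 = 12.
Four such triangles give total area = (d1 * d2) / 2 = 48.

48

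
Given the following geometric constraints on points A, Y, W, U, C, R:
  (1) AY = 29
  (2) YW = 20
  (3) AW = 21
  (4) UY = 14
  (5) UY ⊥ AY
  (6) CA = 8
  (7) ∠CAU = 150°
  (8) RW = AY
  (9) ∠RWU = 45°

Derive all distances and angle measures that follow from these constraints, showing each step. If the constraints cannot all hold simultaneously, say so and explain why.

The constraints are consistent.

From the given relations:
  RW = AY = 29

Step 1: From AY = 29, YU = 14, and ∠AYU = 90°, by the law of cosines:
  AU² = AY² + YU² - 2·AY·YU·cos(90°) = 841 + 196 - 0 = 1037
  AU ≈ 32.2

Step 2: From AW = 21, AY = 29, WY = 20, by the inverse law of cosines:
  cos(∠WAY) = (AW² + AY² - WY²) / (2·AW·AY)
  ∠WAY = 43.6°

Step 3: From YA = 29, YW = 20, AW = 21, by the inverse law of cosines:
  cos(∠AYW) = (YA² + YW² - AW²) / (2·YA·YW)
  ∠AYW = 46.4°

Step 4: From WA = 21, WY = 20, AY = 29, by the inverse law of cosines:
  cos(∠AWY) = (WA² + WY² - AY²) / (2·WA·WY)
  ∠AWY = 90°

Step 5: From UA = 32.2, AC = 8, and ∠UAC = 150°, by the law of cosines:
  UC² = UA² + AC² - 2·UA·AC·cos(150°) = 1037 + 64 + 446.2 = 1547
  UC ≈ 39.33

Step 6: From AU = 32.2, AY = 29, UY = 14, by the inverse law of cosines:
  cos(∠UAY) = (AU² + AY² - UY²) / (2·AU·AY)
  ∠UAY = 25.77°

Step 7: From UA = 32.2, UY = 14, AY = 29, by the inverse law of cosines:
  cos(∠AUY) = (UA² + UY² - AY²) / (2·UA·UY)
  ∠AUY = 64.23°

Step 8: From UA = 32.2, UC = 39.33, AC = 8, by the inverse law of cosines:
  cos(∠AUC) = (UA² + UC² - AC²) / (2·UA·UC)
  ∠AUC = 5.84°

Step 9: From CA = 8, CU = 39.33, AU = 32.2, by the inverse law of cosines:
  cos(∠ACU) = (CA² + CU² - AU²) / (2·CA·CU)
  ∠ACU = 24.16°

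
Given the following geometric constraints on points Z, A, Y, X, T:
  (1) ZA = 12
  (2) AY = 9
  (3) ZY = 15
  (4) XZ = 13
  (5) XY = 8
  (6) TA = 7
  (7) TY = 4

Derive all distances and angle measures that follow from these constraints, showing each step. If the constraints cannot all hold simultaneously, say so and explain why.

The constraints are consistent.

Step 1: From ZA = 12, ZY = 15, AY = 9, by the inverse law of cosines:
  cos(∠AZY) = (ZA² + ZY² - AY²) / (2·ZA·ZY)
  ∠AZY = 36.87°

Step 2: From ZX = 13, ZY = 15, XY = 8, by the inverse law of cosines:
  cos(∠XZY) = (ZX² + ZY² - XY²) / (2·ZX·ZY)
  ∠XZY = 32.2°

Step 3: From AT = 7, AY = 9, TY = 4, by the inverse law of cosines:
  cos(∠TAY) = (AT² + AY² - TY²) / (2·AT·AY)
  ∠TAY = 25.21°

Step 4: From AY = 9, AZ = 12, YZ = 15, by the inverse law of cosines:
  cos(∠YAZ) = (AY² + AZ² - YZ²) / (2·AY·AZ)
  ∠YAZ = 90°

Step 5: From YA = 9, YT = 4, AT = 7, by the inverse law of cosines:
  cos(∠AYT) = (YA² + YT² - AT²) / (2·YA·YT)
  ∠AYT = 48.19°

Step 6: From YA = 9, YZ = 15, AZ = 12, by the inverse law of cosines:
  cos(∠AYZ) = (YA² + YZ² - AZ²) / (2·YA·YZ)
  ∠AYZ = 53.13°

Step 7: From YX = 8, YZ = 15, XZ = 13, by the inverse law of cosines:
  cos(∠XYZ) = (YX² + YZ² - XZ²) / (2·YX·YZ)
  ∠XYZ = 60°

Step 8: From XY = 8, XZ = 13, YZ = 15, by the inverse law of cosines:
  cos(∠YXZ) = (XY² + XZ² - YZ²) / (2·XY·XZ)
  ∠YXZ = 87.8°

Step 9: From TA = 7, TY = 4, AY = 9, by the inverse law of cosines:
  cos(∠ATY) = (TA² + TY² - AY²) / (2·TA·TY)
  ∠ATY = 106.6°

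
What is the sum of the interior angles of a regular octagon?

The sum of interior angles of an n-sided polygon is (n - 2) * 180.
For n = 8: (8 - 2) * 180 = 6 * 180 = 1080 degrees.

1080 degrees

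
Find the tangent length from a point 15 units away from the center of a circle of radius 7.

The tangent, radius, and line from the external point to the center form a right triangle.
The right angle is where the tangent meets the radius.
By the Pythagorean theorem: tangent² + 7² = 15²
tangent² = 225 - 49 = 176
tangent = 4*sqrt(11)

4*sqrt(11)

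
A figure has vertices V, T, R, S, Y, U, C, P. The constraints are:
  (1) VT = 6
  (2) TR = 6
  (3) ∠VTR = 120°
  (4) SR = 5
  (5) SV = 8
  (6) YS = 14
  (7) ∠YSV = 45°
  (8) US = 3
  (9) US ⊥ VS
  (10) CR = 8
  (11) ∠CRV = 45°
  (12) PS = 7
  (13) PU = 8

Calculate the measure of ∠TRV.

Step 1: By the law of cosines on triangle RTV: RV² = 6² + 6² − 2·6·6·cos(120°) = 108, so RV = 6·√3.
Step 2: By the inverse law of cosines on triangle TRV: cos(∠TRV) = (6² + (6·√3)² − 6²) / (2·6·6·√3) = 108/124.71 = 0.866, so ∠TRV = 30°.

Therefore, the measure of angle ∠TRV = 30°.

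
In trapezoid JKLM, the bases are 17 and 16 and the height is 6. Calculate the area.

Area of a trapezoid = (base1 + base2) * height / 2
Area = (17 + 16) * 6 / 2
Area = 33 * 6 / 2
Area = 198 / 2
Area = 99

99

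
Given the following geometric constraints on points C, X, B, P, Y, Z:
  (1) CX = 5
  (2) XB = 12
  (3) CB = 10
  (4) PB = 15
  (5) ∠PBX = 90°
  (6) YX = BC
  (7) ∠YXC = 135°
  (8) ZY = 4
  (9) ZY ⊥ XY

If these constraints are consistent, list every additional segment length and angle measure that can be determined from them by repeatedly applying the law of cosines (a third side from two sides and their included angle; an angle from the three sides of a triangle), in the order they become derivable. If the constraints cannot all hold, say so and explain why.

The constraints are consistent. Derivable facts, in order:
After 1 step:
- CY ≈ 13.99
- XP = 3·√41
- XZ = 2·√29
- ∠BCX = 100.95°
- ∠BXC = 54.9°
- ∠CBX = 24.15°
After 2 steps:
- ∠BPX = 38.66°
- ∠BXP = 51.34°
- ∠CYX = 14.64°
- ∠XCY = 30.36°
- ∠XZY = 68.2°
- ∠YXZ = 21.8°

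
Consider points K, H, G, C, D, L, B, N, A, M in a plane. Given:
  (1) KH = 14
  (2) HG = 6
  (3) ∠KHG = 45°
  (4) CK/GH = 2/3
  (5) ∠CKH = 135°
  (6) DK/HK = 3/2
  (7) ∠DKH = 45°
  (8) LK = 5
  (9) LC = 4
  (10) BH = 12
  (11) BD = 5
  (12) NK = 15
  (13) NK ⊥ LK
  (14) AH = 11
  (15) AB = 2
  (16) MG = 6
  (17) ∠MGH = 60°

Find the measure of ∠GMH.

Step 1: By the law of cosines on triangle MGH: MH² = 6² + 6² − 2·6·6·cos(60°) = 36, so MH = 6.
Step 2: By the inverse law of cosines on triangle GMH: cos(∠GMH) = (6² + 6² − 6²) / (2·6·6) = 36/72 = 0.5, so ∠GMH = 60°.

Therefore, the measure of angle ∠GMH = 60°.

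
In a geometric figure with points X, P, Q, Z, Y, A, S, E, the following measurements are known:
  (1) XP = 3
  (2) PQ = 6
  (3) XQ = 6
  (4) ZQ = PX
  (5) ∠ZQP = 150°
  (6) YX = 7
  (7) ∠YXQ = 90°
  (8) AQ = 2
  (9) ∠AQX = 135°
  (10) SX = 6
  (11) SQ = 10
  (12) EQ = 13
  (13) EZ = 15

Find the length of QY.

Step 1: By the law of cosines on triangle QXY: QY² = 6² + 7² − 2·6·7·cos(90°) = 85, so QY = √85.

Therefore, the length of QY = √85.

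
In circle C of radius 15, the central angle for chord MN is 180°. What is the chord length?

Chord length = 2r sin(θ/2)
= 2 × 15 × sin(180°/2)
= 2 × 15 × sin(90°)
= 30

30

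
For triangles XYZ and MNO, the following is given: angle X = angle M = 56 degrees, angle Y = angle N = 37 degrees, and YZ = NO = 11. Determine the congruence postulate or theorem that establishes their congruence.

The given information matches AAS: Two pairs of corresponding angles and a non-included side are equal (Angle-Angle-Side).

AAS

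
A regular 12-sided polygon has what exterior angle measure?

Each exterior angle of a regular n-gon is 360 / n.
For n = 12: 360 / 12 = 30 degrees.

30 degrees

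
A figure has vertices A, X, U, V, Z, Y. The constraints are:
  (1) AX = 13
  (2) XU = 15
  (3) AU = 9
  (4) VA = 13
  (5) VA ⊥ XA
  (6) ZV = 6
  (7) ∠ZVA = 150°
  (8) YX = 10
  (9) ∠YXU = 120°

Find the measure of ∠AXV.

Step 1: By the law of cosines on triangle XAV: XV² = 13² + 13² − 2·13·13·cos(90°) = 338, so XV = 13·√2.
Step 2: By the inverse law of cosines on triangle AXV: cos(∠AXV) = (13² + (13·√2)² − 13²) / (2·13·13·√2) = 338/478 = 0.7071, so ∠AXV = 45°.

Therefore, the measure of angle ∠AXV = 45°.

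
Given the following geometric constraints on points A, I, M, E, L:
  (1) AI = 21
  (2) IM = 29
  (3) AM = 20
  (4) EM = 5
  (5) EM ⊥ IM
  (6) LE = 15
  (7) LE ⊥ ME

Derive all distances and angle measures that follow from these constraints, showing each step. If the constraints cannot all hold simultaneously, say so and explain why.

The constraints are consistent.

Step 1: From IM = 29, ME = 5, and ∠IME = 90°, by the law of cosines:
  IE² = IM² + ME² - 2·IM·ME·cos(90°) = 841 + 25 - 0 = 866
  IE ≈ 29.43

Step 2: From ME = 5, EL = 15, and ∠MEL = 90°, by the law of cosines:
  ML² = ME² + EL² - 2·ME·EL·cos(90°) = 25 + 225 - 0 = 250
  ML = 5·√10

Step 3: From AI = 21, AM = 20, IM = 29, by the inverse law of cosines:
  cos(∠IAM) = (AI² + AM² - IM²) / (2·AI·AM)
  ∠IAM = 90°

Step 4: From IA = 21, IM = 29, AM = 20, by the inverse law of cosines:
  cos(∠AIM) = (IA² + IM² - AM²) / (2·IA·IM)
  ∠AIM = 43.6°

Step 5: From MA = 20, MI = 29, AI = 21, by the inverse law of cosines:
  cos(∠AMI) = (MA² + MI² - AI²) / (2·MA·MI)
  ∠AMI = 46.4°

Step 6: From IE = 29.43, IM = 29, EM = 5, by the inverse law of cosines:
  cos(∠EIM) = (IE² + IM² - EM²) / (2·IE·IM)
  ∠EIM = 9.78°

Step 7: From ME = 5, ML = 5·√10, EL = 15, by the inverse law of cosines:
  cos(∠EML) = (ME² + ML² - EL²) / (2·ME·ML)
  ∠EML = 71.57°

Step 8: From EI = 29.43, EM = 5, IM = 29, by the inverse law of cosines:
  cos(∠IEM) = (EI² + EM² - IM²) / (2·EI·EM)
  ∠IEM = 80.22°

Step 9: From LE = 15, LM = 5·√10, EM = 5, by the inverse law of cosines:
  cos(∠ELM) = (LE² + LM² - EM²) / (2·LE·LM)
  ∠ELM = 18.43°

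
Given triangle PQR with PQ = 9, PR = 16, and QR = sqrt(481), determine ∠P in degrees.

cos(P) = (9² + 16² - (sqrt(481))²) / (2 × 9 × 16) = -1/2, so P = arccos(-1/2) = 120°.

120°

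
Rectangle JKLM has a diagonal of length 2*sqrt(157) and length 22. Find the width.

The diagonal of a rectangle forms a right triangle with the two sides.
Rearranging the Pythagorean theorem: missing side = sqrt(d^2 - known^2).
= sqrt(628 - 484) = sqrt(144) = 12.

12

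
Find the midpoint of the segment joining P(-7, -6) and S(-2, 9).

The midpoint is the average of the coordinates:
x: (-7 + -2)/2 = -9/2
y: (-6 + 9)/2 = 3/2
Midpoint = (-9/2, 3/2)

(-9/2, 3/2)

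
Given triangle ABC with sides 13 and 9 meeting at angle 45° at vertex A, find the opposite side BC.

When two sides and the included angle are known, the law of cosines gives the third side.
c^2 = a^2 + b^2 - 2ab cos(C) generalizes the Pythagorean theorem to non-right triangles.
Here: BC^2 = 169 + 81 - 234*(sqrt(2)/2) = 250 - 117*sqrt(2)
BC = sqrt(250 - 117*sqrt(2))

sqrt(250 - 117*sqrt(2))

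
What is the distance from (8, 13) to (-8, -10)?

d = sqrt((-8 - 8)^2 + (-10 - 13)^2)
d = sqrt(-16^2 + -23^2)
d = sqrt(256 + 529)
d = sqrt(785)

sqrt(785)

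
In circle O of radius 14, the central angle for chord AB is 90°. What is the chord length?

Chord length = 2r sin(θ/2)
= 2 × 14 × sin(90°/2)
= 2 × 14 × sin(45°)
= 14*sqrt(2)

14*sqrt(2)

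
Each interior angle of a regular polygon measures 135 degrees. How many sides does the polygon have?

Exterior angle = 180 - 135 = 45. n = 360 / 45 = 8.

8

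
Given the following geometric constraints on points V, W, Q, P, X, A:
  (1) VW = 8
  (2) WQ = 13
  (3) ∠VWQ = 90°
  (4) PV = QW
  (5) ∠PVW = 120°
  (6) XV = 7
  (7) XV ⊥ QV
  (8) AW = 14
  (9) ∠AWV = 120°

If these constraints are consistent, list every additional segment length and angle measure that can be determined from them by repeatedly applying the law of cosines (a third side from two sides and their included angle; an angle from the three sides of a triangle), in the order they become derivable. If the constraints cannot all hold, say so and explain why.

The constraints are consistent. Derivable facts, in order:
After 1 step:
- VA = 2·√93
- VQ ≈ 15.26
- WP ≈ 18.36
After 2 steps:
- QX ≈ 16.79
- ∠AVW = 38.95°
- ∠PWV = 37.83°
- ∠QVW = 58.39°
- ∠VAW = 21.05°
- ∠VPW = 22.17°
- ∠VQW = 31.61°
After 3 steps:
- ∠QXV = 65.36°
- ∠VQX = 24.64°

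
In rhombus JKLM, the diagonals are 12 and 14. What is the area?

Area = (12 * 14) / 2 = 168 / 2 = 84

84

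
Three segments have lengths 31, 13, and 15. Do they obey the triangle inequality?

Check the triangle inequality: 13 + 15 = 28 ≤ 31.
Since the sum of two sides does not exceed the third, no triangle can be formed.

No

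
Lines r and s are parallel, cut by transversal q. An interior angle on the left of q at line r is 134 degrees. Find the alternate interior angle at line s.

Alternate interior angles are equal: 134 degrees.

134 degrees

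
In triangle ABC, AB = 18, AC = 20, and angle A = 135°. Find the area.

Area = (1/2) * AB * AC * sin(A)
Area = (1/2) * 18 * 20 * sin(135°)
Area = (1/2) * 18 * 20 * sqrt(2)/2
Area = 90*sqrt(2)

90*sqrt(2)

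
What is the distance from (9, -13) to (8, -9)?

The horizontal distance is |8 - 9| = 1 and the vertical distance is |-9 - -13| = 4.
By the Pythagorean theorem, d = sqrt(1^2 + 4^2) = sqrt(17).

sqrt(17)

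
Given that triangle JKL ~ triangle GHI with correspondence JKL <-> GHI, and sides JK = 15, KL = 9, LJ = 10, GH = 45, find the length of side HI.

Similar triangles have proportional sides. Setting up the proportion:
GH / JK = HI / KL
45 / 15 = HI / 9
HI = 9 * 45 / 15 = 27.

27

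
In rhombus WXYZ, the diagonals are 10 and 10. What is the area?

The diagonals of a rhombus divide it into four right triangles.
Each triangle has legs 10/ 2 = 5 and 10/2 = 5, so each has area (1/2)*5*5 = 25/2.
Four such triangles give total area = (d1 * d2) / 2 = 50.

50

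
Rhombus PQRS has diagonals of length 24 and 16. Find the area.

The diagonals of a rhombus divide it into four right triangles.
Each triangle has legs 24/ 2 = 12 and 16/2 = 8, so each has area (1/2)*12*8 = 48.
Four such triangles give total area = (d1 * d2) / 2 = 192.

192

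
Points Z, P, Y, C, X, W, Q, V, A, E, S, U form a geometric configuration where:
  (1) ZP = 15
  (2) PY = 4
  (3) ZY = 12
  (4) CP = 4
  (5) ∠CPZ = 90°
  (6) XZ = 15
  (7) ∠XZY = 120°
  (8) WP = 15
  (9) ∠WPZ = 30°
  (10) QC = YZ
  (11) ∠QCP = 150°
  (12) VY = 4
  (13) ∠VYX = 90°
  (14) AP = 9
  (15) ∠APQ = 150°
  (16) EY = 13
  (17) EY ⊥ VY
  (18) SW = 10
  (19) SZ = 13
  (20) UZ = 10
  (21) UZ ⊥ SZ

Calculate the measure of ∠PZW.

Step 1: By the law of cosines on triangle ZPW: ZW² = 15² + 15² − 2·15·15·cos(30°) = 60.29, so ZW ≈ 7.76.
Step 2: By the inverse law of cosines on triangle PZW: cos(∠PZW) = (15² + 7.76² − 15²) / (2·15·7.76) = 60.29/232.94 = 0.2588, so ∠PZW = 75°.

Therefore, the measure of angle ∠PZW = 75°.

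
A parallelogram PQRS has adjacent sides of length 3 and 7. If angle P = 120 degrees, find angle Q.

Consecutive angles are supplementary: angle Q = 180 - 120 = 60 degrees.

60 degrees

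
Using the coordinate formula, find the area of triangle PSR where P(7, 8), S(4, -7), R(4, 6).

Shoelace: Area = (1/2)|7(-7-6) + 4(6-8) + 4(8--7)| = (1/2)(39) = 39/2

39/2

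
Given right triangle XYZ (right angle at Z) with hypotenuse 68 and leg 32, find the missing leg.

YZ = sqrt(68^2 - 32^2) = sqrt(3600) = 60

60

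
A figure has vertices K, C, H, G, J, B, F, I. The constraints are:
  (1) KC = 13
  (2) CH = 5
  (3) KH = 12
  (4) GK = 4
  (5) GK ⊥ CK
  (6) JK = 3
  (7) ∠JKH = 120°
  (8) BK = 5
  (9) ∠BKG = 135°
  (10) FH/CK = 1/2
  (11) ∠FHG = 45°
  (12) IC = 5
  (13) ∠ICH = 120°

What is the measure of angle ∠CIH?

Step 1: By the law of cosines on triangle ICH: IH² = 5² + 5² − 2·5·5·cos(120°) = 75, so IH = 5·√3.
Step 2: By the inverse law of cosines on triangle CIH: cos(∠CIH) = (5² + (5·√3)² − 5²) / (2·5·5·√3) = 75/86.6 = 0.866, so ∠CIH = 30°.

Therefore, the measure of angle ∠CIH = 30°.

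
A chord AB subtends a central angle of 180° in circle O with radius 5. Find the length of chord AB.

Chord length = 2r sin(θ/2)
= 2 × 5 × sin(180°/2)
= 2 × 5 × sin(90°)
= 10

10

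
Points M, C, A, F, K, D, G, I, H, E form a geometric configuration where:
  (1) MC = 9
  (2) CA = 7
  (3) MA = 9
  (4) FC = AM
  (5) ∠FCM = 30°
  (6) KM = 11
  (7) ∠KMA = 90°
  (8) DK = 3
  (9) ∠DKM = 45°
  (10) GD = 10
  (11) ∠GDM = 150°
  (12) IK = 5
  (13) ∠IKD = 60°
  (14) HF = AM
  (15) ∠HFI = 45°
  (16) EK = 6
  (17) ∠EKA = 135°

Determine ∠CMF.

From the given relations: FC = AM = 9.
Step 1: By the law of cosines on triangle MCF: MF² = 9² + 9² − 2·9·9·cos(30°) = 21.7, so MF ≈ 4.66.
Step 2: By the inverse law of cosines on triangle CMF: cos(∠CMF) = (9² + 4.66² − 9²) / (2·9·4.66) = 21.7/83.86 = 0.2588, so ∠CMF = 75°.

Therefore, the measure of angle ∠CMF = 75°.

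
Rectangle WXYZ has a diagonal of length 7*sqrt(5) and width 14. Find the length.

The diagonal of a rectangle forms a right triangle with the two sides.
Rearranging the Pythagorean theorem: missing side = sqrt(d^2 - known^2).
= sqrt(245 - 196) = sqrt(49) = 7.

7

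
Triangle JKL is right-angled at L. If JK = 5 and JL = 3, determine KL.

By the Pythagorean theorem: KL^2 = JK^2 - JL^2
KL^2 = 5^2 - 3^2 = 25 - 9 = 16
KL = sqrt(16) = 4

4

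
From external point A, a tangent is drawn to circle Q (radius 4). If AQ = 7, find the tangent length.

tangent = √(d² - r²) = √(7² - 4²) = √(49 - 16) = √33 = sqrt(33)

sqrt(33)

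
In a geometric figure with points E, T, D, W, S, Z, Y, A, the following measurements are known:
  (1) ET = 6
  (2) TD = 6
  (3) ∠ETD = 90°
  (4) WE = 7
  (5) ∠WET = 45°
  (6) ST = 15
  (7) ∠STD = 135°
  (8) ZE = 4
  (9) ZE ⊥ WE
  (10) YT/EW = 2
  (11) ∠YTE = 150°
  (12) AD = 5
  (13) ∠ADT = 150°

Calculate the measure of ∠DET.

Step 1: By the law of cosines on triangle ETD: ED² = 6² + 6² − 2·6·6·cos(90°) = 72, so ED = 6·√2.
Step 2: By the inverse law of cosines on triangle DET: cos(∠DET) = ((6·√2)² + 6² − 6²) / (2·6·√2·6) = 72/101.82 = 0.7071, so ∠DET = 45°.

Therefore, the measure of angle ∠DET = 45°.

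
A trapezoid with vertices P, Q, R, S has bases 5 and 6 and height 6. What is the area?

A trapezoid's area equals the midsegment times the height.
The midsegment is (5 + 6) / 2 = 11/2.
Area = 11/2 * 6 = 33.

33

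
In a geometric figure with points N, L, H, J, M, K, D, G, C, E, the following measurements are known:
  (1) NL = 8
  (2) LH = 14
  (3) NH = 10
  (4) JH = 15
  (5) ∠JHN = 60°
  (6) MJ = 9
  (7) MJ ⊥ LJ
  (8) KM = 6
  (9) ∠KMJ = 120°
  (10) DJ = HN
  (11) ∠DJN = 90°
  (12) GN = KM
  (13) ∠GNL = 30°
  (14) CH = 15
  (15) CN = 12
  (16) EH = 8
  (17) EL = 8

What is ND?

From the given relations: DJ = HN = 10.
Step 1: By the law of cosines on triangle JHN: JN² = 15² + 10² − 2·15·10·cos(60°) = 175, so JN = 5·√7.
Step 2: By the law of cosines on triangle NJD: ND² = (5·√7)² + 10² − 2·5·√7·10·cos(90°) = 275, so ND = 5·√11.

Therefore, the length of ND = 5·√11.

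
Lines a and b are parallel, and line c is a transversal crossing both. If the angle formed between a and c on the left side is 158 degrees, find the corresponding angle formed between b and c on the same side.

Corresponding angles formed by parallel lines and a transversal are equal.
The given angle is 158 degrees.
The corresponding angle = 158 degrees.

158 degrees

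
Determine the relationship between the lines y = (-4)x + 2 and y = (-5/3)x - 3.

Slope of line 1: m1 = -4
Slope of line 2: m2 = -5/3
m1 != m2 (-4 != -5/3), so not parallel.
m1 * m2 = (-4) * (-5/3) = 20/3 != -1, so not perpendicular.
The lines are neither parallel nor perpendicular.

Neither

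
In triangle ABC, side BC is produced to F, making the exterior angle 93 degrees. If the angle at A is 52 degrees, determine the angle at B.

By the exterior angle theorem: exterior angle = sum of remote interior angles.
93 = 52 + angle B
angle B = 93 - 52 = 41 degrees

41 degrees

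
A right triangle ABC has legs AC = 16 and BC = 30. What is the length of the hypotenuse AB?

AB = sqrt(16^2 + 30^2) = sqrt(1156) = 34

34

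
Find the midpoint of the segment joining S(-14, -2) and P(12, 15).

M = ((x₁ + x₂)/2, (y₁ + y₂)/2)
= ((-14 + 12)/2, (-2 + 15)/2)
= (-2/2, 13/2) = (-1, 13/2)

(-1, 13/2)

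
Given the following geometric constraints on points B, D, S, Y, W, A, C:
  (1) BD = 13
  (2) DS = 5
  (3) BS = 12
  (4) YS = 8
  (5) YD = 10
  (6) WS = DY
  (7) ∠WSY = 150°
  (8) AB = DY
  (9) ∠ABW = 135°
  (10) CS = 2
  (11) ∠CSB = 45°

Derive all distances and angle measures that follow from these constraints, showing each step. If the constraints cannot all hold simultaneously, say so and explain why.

The constraints are consistent.

From the given relations:
  WS = DY = 10
  AB = DY = 10

Step 1: From BS = 12, SC = 2, and ∠BSC = 45°, by the law of cosines:
  BC² = BS² + SC² - 2·BS·SC·cos(45°) = 144 + 4 - 33.94 = 114.1
  BC ≈ 10.68

Step 2: From YS = 8, SW = 10, and ∠YSW = 150°, by the law of cosines:
  YW² = YS² + SW² - 2·YS·SW·cos(150°) = 64 + 100 + 138.6 = 302.6
  YW ≈ 17.39

Step 3: From BD = 13, BS = 12, DS = 5, by the inverse law of cosines:
  cos(∠DBS) = (BD² + BS² - DS²) / (2·BD·BS)
  ∠DBS = 22.62°

Step 4: From DB = 13, DS = 5, BS = 12, by the inverse law of cosines:
  cos(∠BDS) = (DB² + DS² - BS²) / (2·DB·DS)
  ∠BDS = 67.38°

Step 5: From DS = 5, DY = 10, SY = 8, by the inverse law of cosines:
  cos(∠SDY) = (DS² + DY² - SY²) / (2·DS·DY)
  ∠SDY = 52.41°

Step 6: From SB = 12, SD = 5, BD = 13, by the inverse law of cosines:
  cos(∠BSD) = (SB² + SD² - BD²) / (2·SB·SD)
  ∠BSD = 90°

Step 7: From SD = 5, SY = 8, DY = 10, by the inverse law of cosines:
  cos(∠DSY) = (SD² + SY² - DY²) / (2·SD·SY)
  ∠DSY = 97.9°

Step 8: From YD = 10, YS = 8, DS = 5, by the inverse law of cosines:
  cos(∠DYS) = (YD² + YS² - DS²) / (2·YD·YS)
  ∠DYS = 29.69°

Step 9: From BC = 10.68, BS = 12, CS = 2, by the inverse law of cosines:
  cos(∠CBS) = (BC² + BS² - CS²) / (2·BC·BS)
  ∠CBS = 7.61°

Step 10: From YS = 8, YW = 17.39, SW = 10, by the inverse law of cosines:
  cos(∠SYW) = (YS² + YW² - SW²) / (2·YS·YW)
  ∠SYW = 16.71°

Step 11: From WS = 10, WY = 17.39, SY = 8, by the inverse law of cosines:
  cos(∠SWY) = (WS² + WY² - SY²) / (2·WS·WY)
  ∠SWY = 13.29°

Step 12: From CB = 10.68, CS = 2, BS = 12, by the inverse law of cosines:
  cos(∠BCS) = (CB² + CS² - BS²) / (2·CB·CS)
  ∠BCS = 127.39°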